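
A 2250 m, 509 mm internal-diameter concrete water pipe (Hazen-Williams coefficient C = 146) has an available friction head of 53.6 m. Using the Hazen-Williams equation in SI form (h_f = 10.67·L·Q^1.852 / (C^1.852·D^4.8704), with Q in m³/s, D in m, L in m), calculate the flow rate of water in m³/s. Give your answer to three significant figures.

Rearranging: Q = [h_f·C^1.852·D^4.8704 / (10.67·L)]^(1/1.852)
Q = [53.6·146^1.852·0.509^4.8704 / (10.67·2250)]^0.540 = 0.9153 m³/s

Q ≈ 0.915 m³/s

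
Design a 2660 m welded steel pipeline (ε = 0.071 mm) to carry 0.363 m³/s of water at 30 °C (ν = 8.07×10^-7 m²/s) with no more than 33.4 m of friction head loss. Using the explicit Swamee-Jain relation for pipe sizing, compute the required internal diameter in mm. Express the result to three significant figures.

D ≈ 420 mm

Swamee-Jain (Type III): D = 0.66·[ε^1.25·(LQ²/(gh_f))^4.75 + ν·Q^9.4·(L/(gh_f))^5.2]^0.04
LQ²/(gh_f) = 1.070; L/(gh_f) = 8.118
Term 1 = ε^1.25·(…)^4.75 = 8.98×10^-6; Term 2 = ν·Q^9.4·(…)^5.2 = 3.16×10^-6
D = 0.66·(8.98×10^-6 + 3.16×10^-6)^0.04 = 0.4197 m = 420 mm
Check: V = 2.62 m/s, Re = 1.36×10^6, f = 0.01417, h_f = 31.5 m ≈ 33.4 m ✓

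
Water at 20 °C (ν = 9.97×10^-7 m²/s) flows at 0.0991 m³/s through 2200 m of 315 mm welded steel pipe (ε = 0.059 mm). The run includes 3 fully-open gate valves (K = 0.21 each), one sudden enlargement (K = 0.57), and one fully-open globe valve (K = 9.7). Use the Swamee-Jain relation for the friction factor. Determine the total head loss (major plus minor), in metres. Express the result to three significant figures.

V = 4Q/(πD²) = 1.272 m/s; V²/2g = 0.08242 m
Re = 4.02×10^5, ε/D = 1.87×10^-4 → f = 0.01571 (Swamee-Jain)
Major: h_f = f(L/D)·V²/2g = 0.01571·6984·0.08242 = 9.043 m
Minor: ΣK = 10.9; h_m = ΣK·V²/2g = 0.8984 m
Total H_L = 9.043 + 0.8984 = 9.942 m

H_L ≈ 9.94 m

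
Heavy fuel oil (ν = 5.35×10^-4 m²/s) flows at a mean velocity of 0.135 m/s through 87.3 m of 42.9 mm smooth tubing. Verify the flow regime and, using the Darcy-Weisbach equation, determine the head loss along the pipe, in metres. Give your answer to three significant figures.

Re = VD/ν = 0.135·0.04290/5.35×10^-4 = 10.8 → laminar (Re < 2300)
f = 64/Re = 5.912
h_f = f(L/D)V²/(2g) = 5.912·(87.3/0.04290)·0.135²/(2·9.81) = 11.18 m

h_f ≈ 11.2 m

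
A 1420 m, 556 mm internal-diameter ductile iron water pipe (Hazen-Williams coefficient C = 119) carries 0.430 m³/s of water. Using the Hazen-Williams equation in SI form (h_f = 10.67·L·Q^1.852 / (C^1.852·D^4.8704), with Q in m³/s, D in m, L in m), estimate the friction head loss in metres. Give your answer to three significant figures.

h_f ≈ 7.93 m

h_f = 10.67·1420·0.430^1.852 / (119^1.852·0.556^4.8704) = 7.931 m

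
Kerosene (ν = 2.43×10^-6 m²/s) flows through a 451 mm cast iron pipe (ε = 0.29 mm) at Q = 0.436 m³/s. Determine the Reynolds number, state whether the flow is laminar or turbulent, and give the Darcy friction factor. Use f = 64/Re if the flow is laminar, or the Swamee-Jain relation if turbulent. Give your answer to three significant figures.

Re ≈ 5.07×10^5; turbulent; f ≈ 0.0186

V = 4Q/(πD²) = 2.729 m/s
Re = VD/ν = 2.729·0.451/2.43×10^-6 = 5.07×10^5
Re > 4000 → turbulent; ε/D = 6.43×10^-4
Swamee-Jain: f = 0.01861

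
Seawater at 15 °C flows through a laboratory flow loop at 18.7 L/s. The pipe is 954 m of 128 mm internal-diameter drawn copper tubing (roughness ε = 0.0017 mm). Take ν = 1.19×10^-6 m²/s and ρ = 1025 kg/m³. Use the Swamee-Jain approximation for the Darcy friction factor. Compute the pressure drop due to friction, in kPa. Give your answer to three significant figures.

V = 4Q/(πD²) = 4·0.0187/(π·0.128²) = 1.453 m/s
Re = VD/ν = 1.453·0.128/1.19×10^-6 = 1.56×10^5 → turbulent
ε/D = 0.0017/128 = 1.33×10^-5
Swamee-Jain: f = 0.01641
h_f = f(L/D)V²/(2g) = 0.01641·(954/0.128)·1.453²/(2·9.81) = 13.17 m
Δp = ρg·h_f = 1025·9.81·13.17 = 132.4 kPa

Δp ≈ 132 kPa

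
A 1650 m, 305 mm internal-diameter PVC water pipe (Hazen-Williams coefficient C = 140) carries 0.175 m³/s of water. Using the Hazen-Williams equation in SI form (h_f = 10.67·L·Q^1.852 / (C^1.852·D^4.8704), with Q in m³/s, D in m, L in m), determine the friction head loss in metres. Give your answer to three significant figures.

h_f ≈ 24.0 m

h_f = 10.67·1650·0.175^1.852 / (140^1.852·0.305^4.8704) = 24.03 m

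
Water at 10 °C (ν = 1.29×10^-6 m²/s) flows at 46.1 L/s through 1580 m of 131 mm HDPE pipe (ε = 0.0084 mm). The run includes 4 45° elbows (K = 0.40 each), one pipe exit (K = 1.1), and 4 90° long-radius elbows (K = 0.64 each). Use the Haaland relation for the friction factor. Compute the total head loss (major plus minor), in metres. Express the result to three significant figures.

H_L ≈ 108 m

V = 4Q/(πD²) = 3.420 m/s; V²/2g = 0.5963 m
Re = 3.47×10^5, ε/D = 6.41×10^-5 → f = 0.01458 (Haaland)
Major: h_f = f(L/D)·V²/2g = 0.01458·12061·0.5963 = 104.8 m
Minor: ΣK = 5.26; h_m = ΣK·V²/2g = 3.136 m
Total H_L = 104.8 + 3.136 = 108.0 m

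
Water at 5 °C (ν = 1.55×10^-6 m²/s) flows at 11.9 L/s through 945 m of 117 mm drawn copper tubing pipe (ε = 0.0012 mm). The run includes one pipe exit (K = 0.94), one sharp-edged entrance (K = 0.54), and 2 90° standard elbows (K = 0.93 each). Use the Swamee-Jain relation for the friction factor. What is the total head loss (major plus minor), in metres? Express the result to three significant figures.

H_L ≈ 9.59 m

V = 4Q/(πD²) = 1.107 m/s; V²/2g = 0.06244 m
Re = 8.35×10^4, ε/D = 1.03×10^-5 → f = 0.01861 (Swamee-Jain)
Major: h_f = f(L/D)·V²/2g = 0.01861·8077·0.06244 = 9.385 m
Minor: ΣK = 3.34; h_m = ΣK·V²/2g = 0.2086 m
Total H_L = 9.385 + 0.2086 = 9.594 m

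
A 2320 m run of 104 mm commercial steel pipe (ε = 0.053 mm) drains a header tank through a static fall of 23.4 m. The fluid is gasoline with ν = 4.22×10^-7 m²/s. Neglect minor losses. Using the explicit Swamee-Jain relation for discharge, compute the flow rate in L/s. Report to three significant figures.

Q ≈ 8.97 L/s

Swamee-Jain (Type II): Q = -0.965·√(gD⁵h_f/L)·ln[ε/(3.7D) + √(3.17ν²L/(gD³h_f))]
√(gD⁵h_f/L) = √(9.81·0.104⁵·23.4/2320) = 0.001097
ε/(3.7D) = 1.38×10^-4; √(3.17ν²L/(gD³h_f)) = 7.12×10^-5
Q = -0.965·0.001097·ln(2.090×10^-4) = 0.008972 m³/s
Check: V = 1.06 m/s, Re = 2.60×10^5, f = 0.01858, h_f = 23.6 m ≈ 23.4 m ✓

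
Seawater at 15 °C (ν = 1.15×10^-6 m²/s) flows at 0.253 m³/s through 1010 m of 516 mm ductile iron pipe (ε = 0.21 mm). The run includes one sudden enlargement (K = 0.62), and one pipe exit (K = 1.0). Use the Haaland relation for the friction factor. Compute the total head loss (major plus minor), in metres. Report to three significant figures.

H_L ≈ 2.59 m

V = 4Q/(πD²) = 1.210 m/s; V²/2g = 0.07460 m
Re = 5.43×10^5, ε/D = 4.07×10^-4 → f = 0.01689 (Haaland)
Major: h_f = f(L/D)·V²/2g = 0.01689·1957·0.07460 = 2.466 m
Minor: ΣK = 1.62; h_m = ΣK·V²/2g = 0.1209 m
Total H_L = 2.466 + 0.1209 = 2.587 m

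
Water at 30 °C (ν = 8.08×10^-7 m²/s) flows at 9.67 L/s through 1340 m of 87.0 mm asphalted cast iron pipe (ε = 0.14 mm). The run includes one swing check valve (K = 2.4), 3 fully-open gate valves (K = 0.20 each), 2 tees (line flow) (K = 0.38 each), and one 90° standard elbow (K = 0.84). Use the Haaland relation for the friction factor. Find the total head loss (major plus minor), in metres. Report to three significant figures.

H_L ≈ 48.8 m

V = 4Q/(πD²) = 1.627 m/s; V²/2g = 0.1349 m
Re = 1.75×10^5, ε/D = 0.00161 → f = 0.02320 (Haaland)
Major: h_f = f(L/D)·V²/2g = 0.02320·15402·0.1349 = 48.18 m
Minor: ΣK = 4.60; h_m = ΣK·V²/2g = 0.6204 m
Total H_L = 48.18 + 0.6204 = 48.80 m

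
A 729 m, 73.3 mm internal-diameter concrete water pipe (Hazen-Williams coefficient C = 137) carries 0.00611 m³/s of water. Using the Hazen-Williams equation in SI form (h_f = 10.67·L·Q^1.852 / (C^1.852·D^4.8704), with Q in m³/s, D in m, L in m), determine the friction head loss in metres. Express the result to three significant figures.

h_f = 10.67·729·0.00611^1.852 / (137^1.852·0.0733^4.8704) = 22.95 m

h_f ≈ 23.0 m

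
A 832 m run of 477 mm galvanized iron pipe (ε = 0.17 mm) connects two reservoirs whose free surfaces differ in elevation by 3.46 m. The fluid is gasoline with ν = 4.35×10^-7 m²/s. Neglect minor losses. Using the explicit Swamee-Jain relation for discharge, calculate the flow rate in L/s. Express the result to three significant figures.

Swamee-Jain (Type II): Q = -0.965·√(gD⁵h_f/L)·ln[ε/(3.7D) + √(3.17ν²L/(gD³h_f))]
√(gD⁵h_f/L) = √(9.81·0.477⁵·3.46/832) = 0.03174
ε/(3.7D) = 9.63×10^-5; √(3.17ν²L/(gD³h_f)) = 1.16×10^-5
Q = -0.965·0.03174·ln(1.080×10^-4) = 0.2798 m³/s
Check: V = 1.57 m/s, Re = 1.72×10^6, f = 0.01597, h_f = 3.48 m ≈ 3.46 m ✓

Q ≈ 280 L/s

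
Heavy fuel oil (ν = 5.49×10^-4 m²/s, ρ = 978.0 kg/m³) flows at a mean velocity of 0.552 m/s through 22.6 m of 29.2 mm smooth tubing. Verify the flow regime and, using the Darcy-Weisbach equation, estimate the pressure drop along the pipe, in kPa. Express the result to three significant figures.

Δp ≈ 251 kPa

Re = VD/ν = 0.552·0.02920/5.49×10^-4 = 29.4 → laminar (Re < 2300)
f = 64/Re = 2.180
h_f = f(L/D)V²/(2g) = 2.180·(22.6/0.02920)·0.552²/(2·9.81) = 26.20 m
Δp = ρg·h_f = 978.0·9.81·26.20 = 251.4 kPa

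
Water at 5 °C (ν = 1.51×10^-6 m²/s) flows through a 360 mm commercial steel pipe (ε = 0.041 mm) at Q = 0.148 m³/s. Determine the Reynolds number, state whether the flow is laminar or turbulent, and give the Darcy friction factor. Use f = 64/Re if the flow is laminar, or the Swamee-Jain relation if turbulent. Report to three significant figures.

V = 4Q/(πD²) = 1.454 m/s
Re = VD/ν = 1.454·0.360/1.51×10^-6 = 3.47×10^5
Re > 4000 → turbulent; ε/D = 1.14×10^-4
Swamee-Jain: f = 0.01528

Re ≈ 3.47×10^5; turbulent; f ≈ 0.0153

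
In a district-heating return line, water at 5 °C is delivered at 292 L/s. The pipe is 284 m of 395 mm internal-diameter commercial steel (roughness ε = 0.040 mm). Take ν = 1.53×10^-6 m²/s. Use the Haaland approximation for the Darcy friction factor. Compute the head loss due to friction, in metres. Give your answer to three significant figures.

h_f ≈ 2.90 m

V = 4Q/(πD²) = 4·0.292/(π·0.395²) = 2.383 m/s
Re = VD/ν = 2.383·0.395/1.53×10^-6 = 6.15×10^5 → turbulent
ε/D = 0.040/395 = 1.01×10^-4
Haaland: f = 0.01396
h_f = f(L/D)V²/(2g) = 0.01396·(284/0.395)·2.383²/(2·9.81) = 2.904 m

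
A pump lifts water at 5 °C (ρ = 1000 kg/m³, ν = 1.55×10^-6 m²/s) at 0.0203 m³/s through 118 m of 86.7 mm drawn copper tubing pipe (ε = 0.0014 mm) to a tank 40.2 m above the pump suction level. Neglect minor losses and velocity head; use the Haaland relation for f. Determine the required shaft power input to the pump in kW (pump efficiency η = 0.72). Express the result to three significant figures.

P_shaft ≈ 14.7 kW

V = 4Q/(πD²) = 3.438 m/s; Re = 1.92×10^5; ε/D = 1.61×10^-5; f = 0.01571
h_f = f(L/D)V²/2g = 12.89 m
Total head H = z + h_f = 40.2 + 12.89 = 53.09 m
P_hyd = ρgQH = 1000·9.81·0.0203·53.09 = 10.57 kW
P_shaft = P_hyd/η = 10.57/0.72 = 14.68 kW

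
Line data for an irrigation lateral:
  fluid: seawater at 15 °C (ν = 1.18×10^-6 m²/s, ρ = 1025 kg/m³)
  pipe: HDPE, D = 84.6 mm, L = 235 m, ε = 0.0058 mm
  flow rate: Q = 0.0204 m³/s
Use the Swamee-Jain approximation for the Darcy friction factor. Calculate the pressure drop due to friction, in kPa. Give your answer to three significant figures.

V = 4Q/(πD²) = 4·0.0204/(π·0.0846²) = 3.629 m/s
Re = VD/ν = 3.629·0.0846/1.18×10^-6 = 2.60×10^5 → turbulent
ε/D = 0.0058/84.6 = 6.86×10^-5
Swamee-Jain: f = 0.01546
h_f = f(L/D)V²/(2g) = 0.01546·(235/0.0846)·3.629²/(2·9.81) = 28.83 m
Δp = ρg·h_f = 1025·9.81·28.83 = 289.9 kPa

Δp ≈ 290 kPa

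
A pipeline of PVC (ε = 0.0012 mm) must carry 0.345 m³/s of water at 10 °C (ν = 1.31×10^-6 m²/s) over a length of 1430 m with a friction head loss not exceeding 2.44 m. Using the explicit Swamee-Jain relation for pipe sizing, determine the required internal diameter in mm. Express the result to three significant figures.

Swamee-Jain (Type III): D = 0.66·[ε^1.25·(LQ²/(gh_f))^4.75 + ν·Q^9.4·(L/(gh_f))^5.2]^0.04
LQ²/(gh_f) = 7.111; L/(gh_f) = 59.74
Term 1 = ε^1.25·(…)^4.75 = 4.42×10^-4; Term 2 = ν·Q^9.4·(…)^5.2 = 0.102
D = 0.66·(4.42×10^-4 + 0.102)^0.04 = 0.6026 m = 603 mm
Check: V = 1.21 m/s, Re = 5.56×10^5, f = 0.01288, h_f = 2.28 m ≈ 2.44 m ✓

D ≈ 603 mm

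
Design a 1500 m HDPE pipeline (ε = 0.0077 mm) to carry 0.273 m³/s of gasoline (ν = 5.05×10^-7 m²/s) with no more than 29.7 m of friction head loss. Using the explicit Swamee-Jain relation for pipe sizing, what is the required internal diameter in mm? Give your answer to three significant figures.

D ≈ 323 mm

Swamee-Jain (Type III): D = 0.66·[ε^1.25·(LQ²/(gh_f))^4.75 + ν·Q^9.4·(L/(gh_f))^5.2]^0.04
LQ²/(gh_f) = 0.3837; L/(gh_f) = 5.148
Term 1 = ε^1.25·(…)^4.75 = 4.29×10^-9; Term 2 = ν·Q^9.4·(…)^5.2 = 1.27×10^-8
D = 0.66·(4.29×10^-9 + 1.27×10^-8)^0.04 = 0.3227 m = 323 mm
Check: V = 3.34 m/s, Re = 2.13×10^6, f = 0.01111, h_f = 29.3 m ≈ 29.7 m ✓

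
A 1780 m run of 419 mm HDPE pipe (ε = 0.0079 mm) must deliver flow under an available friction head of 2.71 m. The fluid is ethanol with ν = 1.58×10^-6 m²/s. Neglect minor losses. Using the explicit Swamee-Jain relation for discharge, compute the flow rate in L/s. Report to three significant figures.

Swamee-Jain (Type II): Q = -0.965·√(gD⁵h_f/L)·ln[ε/(3.7D) + √(3.17ν²L/(gD³h_f))]
√(gD⁵h_f/L) = √(9.81·0.419⁵·2.71/1780) = 0.01389
ε/(3.7D) = 5.10×10^-6; √(3.17ν²L/(gD³h_f)) = 8.49×10^-5
Q = -0.965·0.01389·ln(8.997×10^-5) = 0.1249 m³/s
Check: V = 0.905 m/s, Re = 2.40×10^5, f = 0.01519, h_f = 2.70 m ≈ 2.71 m ✓

Q ≈ 125 L/s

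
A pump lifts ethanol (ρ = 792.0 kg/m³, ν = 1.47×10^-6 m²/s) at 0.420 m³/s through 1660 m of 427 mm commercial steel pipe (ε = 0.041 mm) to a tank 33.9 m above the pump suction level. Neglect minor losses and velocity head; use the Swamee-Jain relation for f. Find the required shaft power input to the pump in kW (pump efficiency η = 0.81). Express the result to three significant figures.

P_shaft ≈ 230 kW

V = 4Q/(πD²) = 2.933 m/s; Re = 8.52×10^5; ε/D = 9.60×10^-5; f = 0.01364
h_f = f(L/D)V²/2g = 23.25 m
Total head H = z + h_f = 33.9 + 23.25 = 57.15 m
P_hyd = ρgQH = 792.0·9.81·0.420·57.15 = 186.5 kW
P_shaft = P_hyd/η = 186.5/0.81 = 230.2 kW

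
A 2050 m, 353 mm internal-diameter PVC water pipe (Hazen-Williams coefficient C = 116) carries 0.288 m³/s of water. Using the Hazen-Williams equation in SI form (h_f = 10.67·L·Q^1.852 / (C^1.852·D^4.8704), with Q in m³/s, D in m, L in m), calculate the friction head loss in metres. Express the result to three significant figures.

h_f = 10.67·2050·0.288^1.852 / (116^1.852·0.353^4.8704) = 52.22 m

h_f ≈ 52.2 m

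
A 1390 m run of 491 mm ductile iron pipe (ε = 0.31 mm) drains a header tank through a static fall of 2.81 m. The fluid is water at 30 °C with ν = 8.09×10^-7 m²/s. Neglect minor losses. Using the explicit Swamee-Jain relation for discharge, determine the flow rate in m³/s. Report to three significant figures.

Q ≈ 0.195 m³/s

Swamee-Jain (Type II): Q = -0.965·√(gD⁵h_f/L)·ln[ε/(3.7D) + √(3.17ν²L/(gD³h_f))]
√(gD⁵h_f/L) = √(9.81·0.491⁵·2.81/1390) = 0.02379
ε/(3.7D) = 1.71×10^-4; √(3.17ν²L/(gD³h_f)) = 2.97×10^-5
Q = -0.965·0.02379·ln(2.004×10^-4) = 0.1955 m³/s
Check: V = 1.03 m/s, Re = 6.27×10^5, f = 0.01839, h_f = 2.83 m ≈ 2.81 m ✓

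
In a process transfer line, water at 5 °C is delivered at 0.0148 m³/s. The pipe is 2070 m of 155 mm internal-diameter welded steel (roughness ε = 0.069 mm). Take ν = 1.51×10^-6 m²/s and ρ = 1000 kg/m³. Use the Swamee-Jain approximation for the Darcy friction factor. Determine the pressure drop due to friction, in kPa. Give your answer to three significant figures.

V = 4Q/(πD²) = 4·0.0148/(π·0.155²) = 0.7843 m/s
Re = VD/ν = 0.7843·0.155/1.51×10^-6 = 8.05×10^4 → turbulent
ε/D = 0.069/155 = 4.45×10^-4
Swamee-Jain: f = 0.02079
h_f = f(L/D)V²/(2g) = 0.02079·(2070/0.155)·0.7843²/(2·9.81) = 8.708 m
Δp = ρg·h_f = 1000·9.81·8.708 = 85.42 kPa

Δp ≈ 85.4 kPa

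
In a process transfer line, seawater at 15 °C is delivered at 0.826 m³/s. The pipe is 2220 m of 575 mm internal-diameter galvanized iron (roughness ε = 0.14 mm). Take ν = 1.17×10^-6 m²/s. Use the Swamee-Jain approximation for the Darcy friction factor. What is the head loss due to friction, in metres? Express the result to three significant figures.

h_f ≈ 29.7 m

V = 4Q/(πD²) = 4·0.826/(π·0.575²) = 3.181 m/s
Re = VD/ν = 3.181·0.575/1.17×10^-6 = 1.56×10^6 → turbulent
ε/D = 0.14/575 = 2.43×10^-4
Swamee-Jain: f = 0.01494
h_f = f(L/D)V²/(2g) = 0.01494·(2220/0.575)·3.181²/(2·9.81) = 29.74 m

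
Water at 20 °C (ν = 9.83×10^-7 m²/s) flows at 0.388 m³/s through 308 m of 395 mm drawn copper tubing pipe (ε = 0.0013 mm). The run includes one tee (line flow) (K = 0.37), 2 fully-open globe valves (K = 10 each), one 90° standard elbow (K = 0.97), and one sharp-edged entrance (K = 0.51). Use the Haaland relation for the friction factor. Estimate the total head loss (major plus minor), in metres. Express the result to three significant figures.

H_L ≈ 15.6 m

V = 4Q/(πD²) = 3.166 m/s; V²/2g = 0.5110 m
Re = 1.27×10^6, ε/D = 3.29×10^-6 → f = 0.01120 (Haaland)
Major: h_f = f(L/D)·V²/2g = 0.01120·779.7·0.5110 = 4.460 m
Minor: ΣK = 21.9; h_m = ΣK·V²/2g = 11.16 m
Total H_L = 4.460 + 11.16 = 15.63 m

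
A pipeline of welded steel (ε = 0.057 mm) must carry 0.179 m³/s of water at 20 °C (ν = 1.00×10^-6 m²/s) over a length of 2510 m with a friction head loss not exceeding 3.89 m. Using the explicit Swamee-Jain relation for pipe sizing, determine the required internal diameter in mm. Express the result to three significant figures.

Swamee-Jain (Type III): D = 0.66·[ε^1.25·(LQ²/(gh_f))^4.75 + ν·Q^9.4·(L/(gh_f))^5.2]^0.04
LQ²/(gh_f) = 2.107; L/(gh_f) = 65.77
Term 1 = ε^1.25·(…)^4.75 = 1.71×10^-4; Term 2 = ν·Q^9.4·(…)^5.2 = 2.70×10^-4
D = 0.66·(1.71×10^-4 + 2.70×10^-4)^0.04 = 0.4845 m = 485 mm
Check: V = 0.971 m/s, Re = 4.70×10^5, f = 0.01477, h_f = 3.68 m ≈ 3.89 m ✓

D ≈ 485 mm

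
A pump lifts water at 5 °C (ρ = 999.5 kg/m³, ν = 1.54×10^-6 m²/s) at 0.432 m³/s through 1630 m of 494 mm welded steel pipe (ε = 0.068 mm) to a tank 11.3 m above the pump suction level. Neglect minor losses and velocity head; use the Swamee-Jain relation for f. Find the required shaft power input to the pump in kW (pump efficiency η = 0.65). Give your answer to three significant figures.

V = 4Q/(πD²) = 2.254 m/s; Re = 7.23×10^5; ε/D = 1.38×10^-4; f = 0.01439
h_f = f(L/D)V²/2g = 12.29 m
Total head H = z + h_f = 11.3 + 12.29 = 23.59 m
P_hyd = ρgQH = 999.5·9.81·0.432·23.59 = 99.92 kW
P_shaft = P_hyd/η = 99.92/0.65 = 153.7 kW

P_shaft ≈ 154 kW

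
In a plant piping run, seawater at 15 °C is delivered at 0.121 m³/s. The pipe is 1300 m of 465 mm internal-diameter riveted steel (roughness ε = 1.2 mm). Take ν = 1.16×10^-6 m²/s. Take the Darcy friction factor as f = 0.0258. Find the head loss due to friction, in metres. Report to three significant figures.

V = 4Q/(πD²) = 4·0.121/(π·0.465²) = 0.7125 m/s
h_f = f(L/D)V²/(2g) = 0.02580·(1300/0.465)·0.7125²/(2·9.81) = 1.866 m

h_f ≈ 1.87 m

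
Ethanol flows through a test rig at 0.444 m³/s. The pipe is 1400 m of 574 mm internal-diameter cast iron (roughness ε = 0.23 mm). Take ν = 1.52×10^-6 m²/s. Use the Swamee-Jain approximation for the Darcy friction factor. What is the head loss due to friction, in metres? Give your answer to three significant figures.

h_f ≈ 6.18 m

V = 4Q/(πD²) = 4·0.444/(π·0.574²) = 1.716 m/s
Re = VD/ν = 1.716·0.574/1.52×10^-6 = 6.48×10^5 → turbulent
ε/D = 0.23/574 = 4.01×10^-4
Swamee-Jain: f = 0.01689
h_f = f(L/D)V²/(2g) = 0.01689·(1400/0.574)·1.716²/(2·9.81) = 6.181 m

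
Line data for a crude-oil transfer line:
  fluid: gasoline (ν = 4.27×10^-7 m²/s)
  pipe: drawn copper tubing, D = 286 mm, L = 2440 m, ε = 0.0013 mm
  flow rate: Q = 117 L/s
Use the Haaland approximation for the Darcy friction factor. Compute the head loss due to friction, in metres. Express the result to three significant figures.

V = 4Q/(πD²) = 4·0.117/(π·0.286²) = 1.821 m/s
Re = VD/ν = 1.821·0.286/4.27×10^-7 = 1.22×10^6 → turbulent
ε/D = 0.0013/286 = 4.55×10^-6
Haaland: f = 0.01130
h_f = f(L/D)V²/(2g) = 0.01130·(2440/0.286)·1.821²/(2·9.81) = 16.29 m

h_f ≈ 16.3 m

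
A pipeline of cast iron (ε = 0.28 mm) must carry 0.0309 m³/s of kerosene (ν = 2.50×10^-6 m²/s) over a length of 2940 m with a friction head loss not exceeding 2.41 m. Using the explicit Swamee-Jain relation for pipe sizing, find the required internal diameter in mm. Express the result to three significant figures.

D ≈ 300 mm

Swamee-Jain (Type III): D = 0.66·[ε^1.25·(LQ²/(gh_f))^4.75 + ν·Q^9.4·(L/(gh_f))^5.2]^0.04
LQ²/(gh_f) = 0.1187; L/(gh_f) = 124.4
Term 1 = ε^1.25·(…)^4.75 = 1.46×10^-9; Term 2 = ν·Q^9.4·(…)^5.2 = 1.25×10^-9
D = 0.66·(1.46×10^-9 + 1.25×10^-9)^0.04 = 0.2998 m = 300 mm
Check: V = 0.438 m/s, Re = 5.25×10^4, f = 0.02383, h_f = 2.28 m ≈ 2.41 m ✓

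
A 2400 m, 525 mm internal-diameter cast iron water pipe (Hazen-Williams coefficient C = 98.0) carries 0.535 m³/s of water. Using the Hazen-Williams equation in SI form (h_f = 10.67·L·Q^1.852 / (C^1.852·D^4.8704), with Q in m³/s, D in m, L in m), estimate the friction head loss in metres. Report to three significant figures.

h_f = 10.67·2400·0.535^1.852 / (98.0^1.852·0.525^4.8704) = 38.06 m

h_f ≈ 38.1 m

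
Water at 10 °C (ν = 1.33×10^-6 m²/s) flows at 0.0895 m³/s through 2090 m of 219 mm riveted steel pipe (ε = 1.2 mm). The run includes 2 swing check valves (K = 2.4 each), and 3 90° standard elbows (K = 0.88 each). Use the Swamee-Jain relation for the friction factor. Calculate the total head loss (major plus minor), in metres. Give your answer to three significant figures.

V = 4Q/(πD²) = 2.376 m/s; V²/2g = 0.2877 m
Re = 3.91×10^5, ε/D = 0.00548 → f = 0.03157 (Swamee-Jain)
Major: h_f = f(L/D)·V²/2g = 0.03157·9543·0.2877 = 86.68 m
Minor: ΣK = 7.44; h_m = ΣK·V²/2g = 2.141 m
Total H_L = 86.68 + 2.141 = 88.83 m

H_L ≈ 88.8 m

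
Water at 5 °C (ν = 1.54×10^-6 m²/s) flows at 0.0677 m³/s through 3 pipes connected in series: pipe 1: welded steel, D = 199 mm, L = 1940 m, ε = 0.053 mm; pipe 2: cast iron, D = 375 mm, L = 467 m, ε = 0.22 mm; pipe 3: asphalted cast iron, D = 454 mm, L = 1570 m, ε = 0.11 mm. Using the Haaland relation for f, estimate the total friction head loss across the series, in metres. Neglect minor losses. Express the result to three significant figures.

H ≈ 40.3 m

Pipe 1: V = 2.177 m/s, Re = 2.81×10^5, ε/D = 2.66×10^-4, f = 0.01667, h_1 = f(L/D)V²/2g = 39.24 m
Pipe 2: V = 0.6130 m/s, Re = 1.49×10^5, ε/D = 5.87×10^-4, f = 0.01957, h_2 = f(L/D)V²/2g = 0.4667 m
Pipe 3: V = 0.4182 m/s, Re = 1.23×10^5, ε/D = 2.42×10^-4, f = 0.01832, h_3 = f(L/D)V²/2g = 0.5648 m
Series → Q common, losses add: H = Σh = 40.27 m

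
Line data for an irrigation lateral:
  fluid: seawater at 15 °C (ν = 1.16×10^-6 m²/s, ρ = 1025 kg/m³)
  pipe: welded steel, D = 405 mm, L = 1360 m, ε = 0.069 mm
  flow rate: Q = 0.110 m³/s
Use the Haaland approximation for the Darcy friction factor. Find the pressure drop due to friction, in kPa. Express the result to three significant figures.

V = 4Q/(πD²) = 4·0.110/(π·0.405²) = 0.8539 m/s
Re = VD/ν = 0.8539·0.405/1.16×10^-6 = 2.98×10^5 → turbulent
ε/D = 0.069/405 = 1.70×10^-4
Haaland: f = 0.01584
h_f = f(L/D)V²/(2g) = 0.01584·(1360/0.405)·0.8539²/(2·9.81) = 1.976 m
Δp = ρg·h_f = 1025·9.81·1.976 = 19.87 kPa

Δp ≈ 19.9 kPa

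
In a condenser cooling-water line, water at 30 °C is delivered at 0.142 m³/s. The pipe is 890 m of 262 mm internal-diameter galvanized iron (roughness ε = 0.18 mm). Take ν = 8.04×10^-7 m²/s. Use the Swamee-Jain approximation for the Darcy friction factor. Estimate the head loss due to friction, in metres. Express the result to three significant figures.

h_f ≈ 22.2 m

V = 4Q/(πD²) = 4·0.142/(π·0.262²) = 2.634 m/s
Re = VD/ν = 2.634·0.262/8.04×10^-7 = 8.58×10^5 → turbulent
ε/D = 0.18/262 = 6.87×10^-4
Swamee-Jain: f = 0.01852
h_f = f(L/D)V²/(2g) = 0.01852·(890/0.262)·2.634²/(2·9.81) = 22.25 m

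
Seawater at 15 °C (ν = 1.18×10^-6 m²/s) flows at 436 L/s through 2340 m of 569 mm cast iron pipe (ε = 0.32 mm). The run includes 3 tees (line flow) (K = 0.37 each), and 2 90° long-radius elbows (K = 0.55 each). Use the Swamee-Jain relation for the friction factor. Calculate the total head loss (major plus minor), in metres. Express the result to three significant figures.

H_L ≈ 11.3 m

V = 4Q/(πD²) = 1.715 m/s; V²/2g = 0.1498 m
Re = 8.27×10^5, ε/D = 5.62×10^-4 → f = 0.01781 (Swamee-Jain)
Major: h_f = f(L/D)·V²/2g = 0.01781·4112·0.1498 = 10.97 m
Minor: ΣK = 2.21; h_m = ΣK·V²/2g = 0.3312 m
Total H_L = 10.97 + 0.3312 = 11.30 m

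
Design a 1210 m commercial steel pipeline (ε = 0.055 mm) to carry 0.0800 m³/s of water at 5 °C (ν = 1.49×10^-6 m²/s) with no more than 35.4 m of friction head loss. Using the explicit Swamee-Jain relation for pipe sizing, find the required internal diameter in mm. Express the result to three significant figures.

Swamee-Jain (Type III): D = 0.66·[ε^1.25·(LQ²/(gh_f))^4.75 + ν·Q^9.4·(L/(gh_f))^5.2]^0.04
LQ²/(gh_f) = 0.02230; L/(gh_f) = 3.484
Term 1 = ε^1.25·(…)^4.75 = 6.76×10^-14; Term 2 = ν·Q^9.4·(…)^5.2 = 4.80×10^-14
D = 0.66·(6.76×10^-14 + 4.80×10^-14)^0.04 = 0.2005 m = 200 mm
Check: V = 2.53 m/s, Re = 3.41×10^5, f = 0.01668, h_f = 33.0 m ≈ 35.4 m ✓

D ≈ 200 mm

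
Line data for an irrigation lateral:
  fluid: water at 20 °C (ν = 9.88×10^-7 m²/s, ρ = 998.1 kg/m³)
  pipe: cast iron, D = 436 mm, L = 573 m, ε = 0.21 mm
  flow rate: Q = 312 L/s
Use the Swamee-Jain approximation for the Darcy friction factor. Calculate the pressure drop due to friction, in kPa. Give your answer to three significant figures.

Δp ≈ 49.3 kPa

V = 4Q/(πD²) = 4·0.312/(π·0.436²) = 2.090 m/s
Re = VD/ν = 2.090·0.436/9.88×10^-7 = 9.22×10^5 → turbulent
ε/D = 0.21/436 = 4.82×10^-4
Swamee-Jain: f = 0.01722
h_f = f(L/D)V²/(2g) = 0.01722·(573/0.436)·2.090²/(2·9.81) = 5.037 m
Δp = ρg·h_f = 998.1·9.81·5.037 = 49.32 kPa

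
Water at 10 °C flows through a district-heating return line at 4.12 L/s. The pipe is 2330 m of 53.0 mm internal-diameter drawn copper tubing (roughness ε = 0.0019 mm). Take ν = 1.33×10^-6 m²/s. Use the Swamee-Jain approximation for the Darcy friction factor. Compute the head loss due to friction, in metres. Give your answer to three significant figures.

V = 4Q/(πD²) = 4·0.00412/(π·0.0530²) = 1.867 m/s
Re = VD/ν = 1.867·0.0530/1.33×10^-6 = 7.44×10^4 → turbulent
ε/D = 0.0019/53.0 = 3.58×10^-5
Swamee-Jain: f = 0.01920
h_f = f(L/D)V²/(2g) = 0.01920·(2330/0.0530)·1.867²/(2·9.81) = 150.1 m

h_f ≈ 150 m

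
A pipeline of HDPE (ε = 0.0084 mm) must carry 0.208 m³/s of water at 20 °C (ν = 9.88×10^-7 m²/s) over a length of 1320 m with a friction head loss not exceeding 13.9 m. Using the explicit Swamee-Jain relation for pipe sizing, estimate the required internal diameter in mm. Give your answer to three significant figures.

D ≈ 339 mm

Swamee-Jain (Type III): D = 0.66·[ε^1.25·(LQ²/(gh_f))^4.75 + ν·Q^9.4·(L/(gh_f))^5.2]^0.04
LQ²/(gh_f) = 0.4188; L/(gh_f) = 9.680
Term 1 = ε^1.25·(…)^4.75 = 7.24×10^-9; Term 2 = ν·Q^9.4·(…)^5.2 = 5.14×10^-8
D = 0.66·(7.24×10^-9 + 5.14×10^-8)^0.04 = 0.3391 m = 339 mm
Check: V = 2.30 m/s, Re = 7.91×10^5, f = 0.01259, h_f = 13.3 m ≈ 13.9 m ✓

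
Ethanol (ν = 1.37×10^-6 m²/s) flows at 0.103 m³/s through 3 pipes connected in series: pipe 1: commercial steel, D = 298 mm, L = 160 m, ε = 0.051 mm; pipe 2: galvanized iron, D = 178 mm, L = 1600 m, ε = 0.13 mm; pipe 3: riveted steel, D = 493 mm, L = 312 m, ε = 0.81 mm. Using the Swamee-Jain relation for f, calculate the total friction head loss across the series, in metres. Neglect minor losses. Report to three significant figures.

H ≈ 151 m

Pipe 1: V = 1.477 m/s, Re = 3.21×10^5, ε/D = 1.71×10^-4, f = 0.01595, h_1 = f(L/D)V²/2g = 0.9517 m
Pipe 2: V = 4.139 m/s, Re = 5.38×10^5, ε/D = 7.30×10^-4, f = 0.01903, h_2 = f(L/D)V²/2g = 149.4 m
Pipe 3: V = 0.5396 m/s, Re = 1.94×10^5, ε/D = 0.00164, f = 0.02346, h_3 = f(L/D)V²/2g = 0.2203 m
Series → Q common, losses add: H = Σh = 150.5 m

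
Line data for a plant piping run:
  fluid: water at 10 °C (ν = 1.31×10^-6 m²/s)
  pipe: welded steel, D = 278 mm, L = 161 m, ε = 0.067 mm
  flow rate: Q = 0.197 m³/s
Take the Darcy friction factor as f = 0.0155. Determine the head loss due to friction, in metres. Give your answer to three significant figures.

h_f ≈ 4.82 m

V = 4Q/(πD²) = 4·0.197/(π·0.278²) = 3.246 m/s
h_f = f(L/D)V²/(2g) = 0.01550·(161/0.278)·3.246²/(2·9.81) = 4.819 m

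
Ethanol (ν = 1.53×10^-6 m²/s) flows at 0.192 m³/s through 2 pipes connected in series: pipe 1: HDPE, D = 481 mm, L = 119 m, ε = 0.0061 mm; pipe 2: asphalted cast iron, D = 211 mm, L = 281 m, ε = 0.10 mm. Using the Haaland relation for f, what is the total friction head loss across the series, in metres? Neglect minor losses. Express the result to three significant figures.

Pipe 1: V = 1.057 m/s, Re = 3.32×10^5, ε/D = 1.27×10^-5, f = 0.01418, h_1 = f(L/D)V²/2g = 0.1997 m
Pipe 2: V = 5.491 m/s, Re = 7.57×10^5, ε/D = 4.74×10^-4, f = 0.01713, h_2 = f(L/D)V²/2g = 35.05 m
Series → Q common, losses add: H = Σh = 35.25 m

H ≈ 35.3 m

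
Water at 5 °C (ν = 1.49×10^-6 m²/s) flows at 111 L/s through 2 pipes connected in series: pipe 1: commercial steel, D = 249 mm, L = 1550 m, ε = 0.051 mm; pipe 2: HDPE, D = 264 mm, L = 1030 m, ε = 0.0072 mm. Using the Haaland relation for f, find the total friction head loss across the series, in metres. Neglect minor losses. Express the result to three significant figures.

H ≈ 37.5 m

Pipe 1: V = 2.279 m/s, Re = 3.81×10^5, ε/D = 2.05×10^-4, f = 0.01571, h_1 = f(L/D)V²/2g = 25.90 m
Pipe 2: V = 2.028 m/s, Re = 3.59×10^5, ε/D = 2.73×10^-5, f = 0.01413, h_2 = f(L/D)V²/2g = 11.56 m
Series → Q common, losses add: H = Σh = 37.45 m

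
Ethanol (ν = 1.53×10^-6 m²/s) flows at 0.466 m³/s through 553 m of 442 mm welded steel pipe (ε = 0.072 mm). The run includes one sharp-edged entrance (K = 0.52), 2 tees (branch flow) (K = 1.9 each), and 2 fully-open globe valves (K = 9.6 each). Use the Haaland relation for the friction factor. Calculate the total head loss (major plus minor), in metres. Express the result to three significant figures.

H_L ≈ 19.5 m

V = 4Q/(πD²) = 3.037 m/s; V²/2g = 0.4701 m
Re = 8.77×10^5, ε/D = 1.63×10^-4 → f = 0.01428 (Haaland)
Major: h_f = f(L/D)·V²/2g = 0.01428·1251·0.4701 = 8.401 m
Minor: ΣK = 23.5; h_m = ΣK·V²/2g = 11.06 m
Total H_L = 8.401 + 11.06 = 19.46 m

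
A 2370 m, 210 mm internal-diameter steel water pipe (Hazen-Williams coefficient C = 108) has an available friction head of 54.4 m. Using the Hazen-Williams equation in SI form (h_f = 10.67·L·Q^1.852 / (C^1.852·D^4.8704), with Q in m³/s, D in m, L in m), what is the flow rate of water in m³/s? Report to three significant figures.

Rearranging: Q = [h_f·C^1.852·D^4.8704 / (10.67·L)]^(1/1.852)
Q = [54.4·108^1.852·0.210^4.8704 / (10.67·2370)]^0.540 = 0.06468 m³/s

Q ≈ 0.0647 m³/s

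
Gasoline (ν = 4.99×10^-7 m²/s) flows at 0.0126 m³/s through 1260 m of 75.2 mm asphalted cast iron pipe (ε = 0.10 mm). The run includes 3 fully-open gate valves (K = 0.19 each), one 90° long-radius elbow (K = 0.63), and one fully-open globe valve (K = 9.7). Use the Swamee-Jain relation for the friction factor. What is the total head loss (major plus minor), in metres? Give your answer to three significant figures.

H_L ≈ 154 m

V = 4Q/(πD²) = 2.837 m/s; V²/2g = 0.4102 m
Re = 4.28×10^5, ε/D = 0.00133 → f = 0.02177 (Swamee-Jain)
Major: h_f = f(L/D)·V²/2g = 0.02177·16755·0.4102 = 149.6 m
Minor: ΣK = 10.9; h_m = ΣK·V²/2g = 4.471 m
Total H_L = 149.6 + 4.471 = 154.1 m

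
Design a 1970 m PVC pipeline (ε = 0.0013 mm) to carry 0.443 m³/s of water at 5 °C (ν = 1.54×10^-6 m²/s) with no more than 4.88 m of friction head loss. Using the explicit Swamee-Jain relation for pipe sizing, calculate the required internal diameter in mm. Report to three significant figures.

Swamee-Jain (Type III): D = 0.66·[ε^1.25·(LQ²/(gh_f))^4.75 + ν·Q^9.4·(L/(gh_f))^5.2]^0.04
LQ²/(gh_f) = 8.076; L/(gh_f) = 41.15
Term 1 = ε^1.25·(…)^4.75 = 8.94×10^-4; Term 2 = ν·Q^9.4·(…)^5.2 = 0.181
D = 0.66·(8.94×10^-4 + 0.181)^0.04 = 0.6166 m = 617 mm
Check: V = 1.48 m/s, Re = 5.94×10^5, f = 0.01273, h_f = 4.57 m ≈ 4.88 m ✓

D ≈ 617 mm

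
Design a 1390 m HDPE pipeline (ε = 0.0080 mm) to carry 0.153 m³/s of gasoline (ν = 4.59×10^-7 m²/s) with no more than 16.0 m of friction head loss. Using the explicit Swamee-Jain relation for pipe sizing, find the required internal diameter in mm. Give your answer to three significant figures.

D ≈ 289 mm

Swamee-Jain (Type III): D = 0.66·[ε^1.25·(LQ²/(gh_f))^4.75 + ν·Q^9.4·(L/(gh_f))^5.2]^0.04
LQ²/(gh_f) = 0.2073; L/(gh_f) = 8.856
Term 1 = ε^1.25·(…)^4.75 = 2.41×10^-10; Term 2 = ν·Q^9.4·(…)^5.2 = 8.38×10^-10
D = 0.66·(2.41×10^-10 + 8.38×10^-10)^0.04 = 0.2890 m = 289 mm
Check: V = 2.33 m/s, Re = 1.47×10^6, f = 0.01168, h_f = 15.6 m ≈ 16.0 m ✓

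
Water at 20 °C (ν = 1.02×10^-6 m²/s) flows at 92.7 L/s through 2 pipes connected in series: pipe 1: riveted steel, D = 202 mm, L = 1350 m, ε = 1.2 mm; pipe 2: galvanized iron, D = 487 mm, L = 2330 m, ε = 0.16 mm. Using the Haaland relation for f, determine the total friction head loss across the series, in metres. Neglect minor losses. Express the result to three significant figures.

Pipe 1: V = 2.893 m/s, Re = 5.73×10^5, ε/D = 0.00594, f = 0.03222, h_1 = f(L/D)V²/2g = 91.82 m
Pipe 2: V = 0.4977 m/s, Re = 2.38×10^5, ε/D = 3.29×10^-4, f = 0.01737, h_2 = f(L/D)V²/2g = 1.049 m
Series → Q common, losses add: H = Σh = 92.87 m

H ≈ 92.9 m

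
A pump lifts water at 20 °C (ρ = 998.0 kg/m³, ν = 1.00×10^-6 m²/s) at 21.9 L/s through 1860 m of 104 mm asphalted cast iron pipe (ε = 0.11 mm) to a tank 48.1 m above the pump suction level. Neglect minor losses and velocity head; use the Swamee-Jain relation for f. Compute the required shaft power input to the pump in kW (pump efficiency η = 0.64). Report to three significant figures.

V = 4Q/(πD²) = 2.578 m/s; Re = 2.68×10^5; ε/D = 0.00106; f = 0.02109
h_f = f(L/D)V²/2g = 127.8 m
Total head H = z + h_f = 48.1 + 127.8 = 175.9 m
P_hyd = ρgQH = 998.0·9.81·0.0219·175.9 = 37.71 kW
P_shaft = P_hyd/η = 37.71/0.64 = 58.92 kW

P_shaft ≈ 58.9 kW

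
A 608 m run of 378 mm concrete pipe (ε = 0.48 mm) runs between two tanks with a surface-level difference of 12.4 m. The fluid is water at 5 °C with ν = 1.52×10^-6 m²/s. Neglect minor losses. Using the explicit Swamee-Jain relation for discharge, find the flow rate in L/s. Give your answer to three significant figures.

Q ≈ 300 L/s

Swamee-Jain (Type II): Q = -0.965·√(gD⁵h_f/L)·ln[ε/(3.7D) + √(3.17ν²L/(gD³h_f))]
√(gD⁵h_f/L) = √(9.81·0.378⁵·12.4/608) = 0.03929
ε/(3.7D) = 3.43×10^-4; √(3.17ν²L/(gD³h_f)) = 2.60×10^-5
Q = -0.965·0.03929·ln(3.692×10^-4) = 0.2997 m³/s
Check: V = 2.67 m/s, Re = 6.64×10^5, f = 0.02132, h_f = 12.5 m ≈ 12.4 m ✓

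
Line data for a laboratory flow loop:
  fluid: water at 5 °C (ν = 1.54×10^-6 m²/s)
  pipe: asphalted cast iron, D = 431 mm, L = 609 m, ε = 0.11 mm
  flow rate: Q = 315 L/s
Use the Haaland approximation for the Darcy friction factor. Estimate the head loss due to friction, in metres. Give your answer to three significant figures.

V = 4Q/(πD²) = 4·0.315/(π·0.431²) = 2.159 m/s
Re = VD/ν = 2.159·0.431/1.54×10^-6 = 6.04×10^5 → turbulent
ε/D = 0.11/431 = 2.55×10^-4
Haaland: f = 0.01558
h_f = f(L/D)V²/(2g) = 0.01558·(609/0.431)·2.159²/(2·9.81) = 5.232 m

h_f ≈ 5.23 m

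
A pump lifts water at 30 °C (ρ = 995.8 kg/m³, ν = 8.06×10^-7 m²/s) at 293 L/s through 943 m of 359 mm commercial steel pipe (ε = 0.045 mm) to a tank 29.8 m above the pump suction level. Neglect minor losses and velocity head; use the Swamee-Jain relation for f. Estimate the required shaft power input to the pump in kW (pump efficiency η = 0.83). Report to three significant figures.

V = 4Q/(πD²) = 2.895 m/s; Re = 1.29×10^6; ε/D = 1.25×10^-4; f = 0.01363
h_f = f(L/D)V²/2g = 15.28 m
Total head H = z + h_f = 29.8 + 15.28 = 45.08 m
P_hyd = ρgQH = 995.8·9.81·0.293·45.08 = 129.0 kW
P_shaft = P_hyd/η = 129.0/0.83 = 155.5 kW

P_shaft ≈ 155 kW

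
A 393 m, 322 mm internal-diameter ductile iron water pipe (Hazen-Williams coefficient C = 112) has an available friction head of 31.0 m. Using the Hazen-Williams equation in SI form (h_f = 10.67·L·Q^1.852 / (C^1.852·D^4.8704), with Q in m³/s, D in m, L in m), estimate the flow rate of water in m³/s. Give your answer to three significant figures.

Q ≈ 0.402 m³/s

Rearranging: Q = [h_f·C^1.852·D^4.8704 / (10.67·L)]^(1/1.852)
Q = [31.0·112^1.852·0.322^4.8704 / (10.67·393)]^0.540 = 0.4020 m³/s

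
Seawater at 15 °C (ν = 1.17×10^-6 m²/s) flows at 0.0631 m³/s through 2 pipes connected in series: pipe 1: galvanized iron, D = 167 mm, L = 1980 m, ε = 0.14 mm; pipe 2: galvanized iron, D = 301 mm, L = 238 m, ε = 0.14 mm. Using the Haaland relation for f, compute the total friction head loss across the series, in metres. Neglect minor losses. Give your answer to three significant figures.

Pipe 1: V = 2.881 m/s, Re = 4.11×10^5, ε/D = 8.38×10^-4, f = 0.01957, h_1 = f(L/D)V²/2g = 98.13 m
Pipe 2: V = 0.8868 m/s, Re = 2.28×10^5, ε/D = 4.65×10^-4, f = 0.01824, h_2 = f(L/D)V²/2g = 0.5781 m
Series → Q common, losses add: H = Σh = 98.71 m

H ≈ 98.7 m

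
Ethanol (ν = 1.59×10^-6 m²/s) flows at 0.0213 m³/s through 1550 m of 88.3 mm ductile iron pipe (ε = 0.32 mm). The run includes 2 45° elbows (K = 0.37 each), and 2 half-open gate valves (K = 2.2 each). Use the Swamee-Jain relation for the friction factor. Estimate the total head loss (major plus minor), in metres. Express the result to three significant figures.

H_L ≈ 311 m

V = 4Q/(πD²) = 3.478 m/s; V²/2g = 0.6166 m
Re = 1.93×10^5, ε/D = 0.00362 → f = 0.02841 (Swamee-Jain)
Major: h_f = f(L/D)·V²/2g = 0.02841·17554·0.6166 = 307.5 m
Minor: ΣK = 5.14; h_m = ΣK·V²/2g = 3.170 m
Total H_L = 307.5 + 3.170 = 310.6 m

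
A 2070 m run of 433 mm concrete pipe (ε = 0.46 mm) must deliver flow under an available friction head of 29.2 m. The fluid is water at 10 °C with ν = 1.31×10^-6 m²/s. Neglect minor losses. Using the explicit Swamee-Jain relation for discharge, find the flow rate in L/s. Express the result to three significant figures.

Swamee-Jain (Type II): Q = -0.965·√(gD⁵h_f/L)·ln[ε/(3.7D) + √(3.17ν²L/(gD³h_f))]
√(gD⁵h_f/L) = √(9.81·0.433⁵·29.2/2070) = 0.04589
ε/(3.7D) = 2.87×10^-4; √(3.17ν²L/(gD³h_f)) = 2.20×10^-5
Q = -0.965·0.04589·ln(3.091×10^-4) = 0.3579 m³/s
Check: V = 2.43 m/s, Re = 8.03×10^5, f = 0.02039, h_f = 29.3 m ≈ 29.2 m ✓

Q ≈ 358 L/s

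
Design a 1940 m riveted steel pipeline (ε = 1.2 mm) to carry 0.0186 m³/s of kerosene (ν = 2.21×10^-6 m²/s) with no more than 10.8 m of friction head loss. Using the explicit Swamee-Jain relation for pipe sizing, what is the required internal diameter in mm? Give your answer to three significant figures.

D ≈ 181 mm

Swamee-Jain (Type III): D = 0.66·[ε^1.25·(LQ²/(gh_f))^4.75 + ν·Q^9.4·(L/(gh_f))^5.2]^0.04
LQ²/(gh_f) = 0.006335; L/(gh_f) = 18.31
Term 1 = ε^1.25·(…)^4.75 = 8.08×10^-15; Term 2 = ν·Q^9.4·(…)^5.2 = 4.40×10^-16
D = 0.66·(8.08×10^-15 + 4.40×10^-16)^0.04 = 0.1806 m = 181 mm
Check: V = 0.726 m/s, Re = 5.93×10^4, f = 0.03479, h_f = 10.0 m ≈ 10.8 m ✓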